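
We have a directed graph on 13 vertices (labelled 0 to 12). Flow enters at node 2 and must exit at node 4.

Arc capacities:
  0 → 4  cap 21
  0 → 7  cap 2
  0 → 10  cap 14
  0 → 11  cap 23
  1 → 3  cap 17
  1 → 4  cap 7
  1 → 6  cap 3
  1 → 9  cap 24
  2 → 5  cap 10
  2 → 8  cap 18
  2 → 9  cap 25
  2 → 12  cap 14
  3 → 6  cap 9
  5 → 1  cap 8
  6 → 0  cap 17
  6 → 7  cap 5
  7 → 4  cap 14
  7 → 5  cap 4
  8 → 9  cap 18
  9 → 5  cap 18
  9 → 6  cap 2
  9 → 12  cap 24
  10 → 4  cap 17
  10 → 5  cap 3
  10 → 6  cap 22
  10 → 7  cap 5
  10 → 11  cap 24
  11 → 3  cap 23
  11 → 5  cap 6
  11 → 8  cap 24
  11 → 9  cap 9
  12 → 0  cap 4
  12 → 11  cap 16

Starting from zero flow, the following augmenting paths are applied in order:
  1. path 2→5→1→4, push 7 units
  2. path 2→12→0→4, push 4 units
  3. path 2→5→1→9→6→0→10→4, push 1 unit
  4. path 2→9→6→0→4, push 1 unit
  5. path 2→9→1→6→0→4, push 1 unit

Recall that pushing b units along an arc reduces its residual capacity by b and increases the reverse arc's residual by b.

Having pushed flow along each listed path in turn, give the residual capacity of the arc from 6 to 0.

Residual capacity of (6,0): 14

after path 1 (2→5→1→4, push 7): res(6,0)=17
after path 2 (2→12→0→4, push 4): res(6,0)=17
after path 3 (2→5→1→9→6→0→10→4, push 1): res(6,0)=16
after path 4 (2→9→6→0→4, push 1): res(6,0)=15
after path 5 (2→9→1→6→0→4, push 1): res(6,0)=14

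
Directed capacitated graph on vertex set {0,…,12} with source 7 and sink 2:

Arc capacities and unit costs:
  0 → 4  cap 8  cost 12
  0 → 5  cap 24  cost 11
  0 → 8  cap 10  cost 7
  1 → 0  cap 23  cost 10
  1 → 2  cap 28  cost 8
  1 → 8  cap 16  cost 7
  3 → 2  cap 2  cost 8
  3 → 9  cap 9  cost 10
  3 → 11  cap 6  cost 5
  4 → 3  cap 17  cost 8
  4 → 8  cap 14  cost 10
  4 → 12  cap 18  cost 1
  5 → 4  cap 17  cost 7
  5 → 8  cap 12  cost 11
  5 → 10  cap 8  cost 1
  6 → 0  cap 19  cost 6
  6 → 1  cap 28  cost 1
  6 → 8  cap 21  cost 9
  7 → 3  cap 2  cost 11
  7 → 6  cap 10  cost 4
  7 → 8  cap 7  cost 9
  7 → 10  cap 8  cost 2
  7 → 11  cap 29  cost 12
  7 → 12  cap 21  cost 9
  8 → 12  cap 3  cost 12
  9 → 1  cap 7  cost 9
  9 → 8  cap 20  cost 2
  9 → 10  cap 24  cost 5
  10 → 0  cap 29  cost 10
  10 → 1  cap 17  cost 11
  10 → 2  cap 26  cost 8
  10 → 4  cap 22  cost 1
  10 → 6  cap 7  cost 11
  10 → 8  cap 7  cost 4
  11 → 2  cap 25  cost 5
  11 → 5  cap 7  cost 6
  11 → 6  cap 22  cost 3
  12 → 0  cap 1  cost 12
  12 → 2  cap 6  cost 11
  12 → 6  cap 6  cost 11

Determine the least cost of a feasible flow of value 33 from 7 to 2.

Minimum cost for 33 units: 465

shortest-cost path #1: 7→10→2 push 8 @ unit cost 10 (adds 80)
shortest-cost path #2: 7→6→1→2 push 10 @ unit cost 13 (adds 130)
shortest-cost path #3: 7→11→2 push 15 @ unit cost 17 (adds 255)
total cost = 465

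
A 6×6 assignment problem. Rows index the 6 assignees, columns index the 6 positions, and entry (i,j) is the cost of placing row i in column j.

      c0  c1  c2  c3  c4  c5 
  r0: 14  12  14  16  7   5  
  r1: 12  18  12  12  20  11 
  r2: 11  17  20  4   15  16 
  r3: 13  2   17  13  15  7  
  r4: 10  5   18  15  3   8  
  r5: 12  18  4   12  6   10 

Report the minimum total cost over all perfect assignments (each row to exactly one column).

Minimum assignment cost: 30

optimal assignment: row0→col5 (cost 5), row1→col0 (cost 12), row2→col3 (cost 4), row3→col1 (cost 2), row4→col4 (cost 3), row5→col2 (cost 4)
total = 5 + 12 + 4 + 2 + 3 + 4 = 30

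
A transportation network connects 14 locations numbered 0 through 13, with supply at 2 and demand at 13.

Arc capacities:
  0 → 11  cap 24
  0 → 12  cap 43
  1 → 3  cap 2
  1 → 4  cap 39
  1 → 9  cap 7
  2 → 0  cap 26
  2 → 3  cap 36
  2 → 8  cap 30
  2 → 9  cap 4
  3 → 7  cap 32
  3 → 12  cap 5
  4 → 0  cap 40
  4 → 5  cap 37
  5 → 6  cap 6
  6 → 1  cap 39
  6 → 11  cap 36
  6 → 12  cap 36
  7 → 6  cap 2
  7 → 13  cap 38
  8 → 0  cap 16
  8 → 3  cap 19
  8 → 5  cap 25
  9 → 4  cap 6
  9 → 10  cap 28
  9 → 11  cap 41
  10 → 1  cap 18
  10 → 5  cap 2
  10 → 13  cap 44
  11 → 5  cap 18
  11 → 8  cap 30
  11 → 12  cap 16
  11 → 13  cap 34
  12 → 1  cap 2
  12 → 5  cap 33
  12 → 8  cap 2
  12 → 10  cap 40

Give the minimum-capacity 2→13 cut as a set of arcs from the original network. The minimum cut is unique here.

Min-cut arcs: {(2,0), (2,9), (3,7), (3,12), (5,6), (8,0)} (total capacity 89)

augment #1: 2→0→11→13 push 24
augment #2: 2→3→7→13 push 32
augment #3: 2→9→10→13 push 4
augment #4: 2→0→12→10→13 push 2
augment #5: 2→3→12→10→13 push 4
augment #6: 2→8→0→12→10→13 push 16
augment #7: 2→8→3→12→10→13 push 1
augment #8: 2→8→5→6→11→13 push 6
max flow = 89; residual-reachable set from 2 gives S-side
cut edges (S→T): {(2,0), (2,9), (3,7), (3,12), (5,6), (8,0)} total cap 89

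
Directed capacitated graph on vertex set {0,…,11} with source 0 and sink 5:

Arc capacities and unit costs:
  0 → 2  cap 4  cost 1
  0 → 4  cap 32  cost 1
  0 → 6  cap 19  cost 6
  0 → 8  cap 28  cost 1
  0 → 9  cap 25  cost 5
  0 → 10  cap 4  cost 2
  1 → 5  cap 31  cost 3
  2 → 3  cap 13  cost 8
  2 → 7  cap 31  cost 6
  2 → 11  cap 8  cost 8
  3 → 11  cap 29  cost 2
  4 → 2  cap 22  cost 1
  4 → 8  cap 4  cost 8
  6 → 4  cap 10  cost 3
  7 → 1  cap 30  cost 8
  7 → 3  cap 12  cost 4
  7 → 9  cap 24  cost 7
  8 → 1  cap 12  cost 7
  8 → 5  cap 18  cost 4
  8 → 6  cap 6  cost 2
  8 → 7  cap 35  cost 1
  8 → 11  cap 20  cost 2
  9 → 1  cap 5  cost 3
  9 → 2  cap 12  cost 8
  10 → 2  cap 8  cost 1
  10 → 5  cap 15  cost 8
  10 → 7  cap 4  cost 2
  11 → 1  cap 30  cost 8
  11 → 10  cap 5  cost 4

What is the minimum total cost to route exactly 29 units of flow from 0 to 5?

shortest-cost path #1: 0→8→5 push 18 @ unit cost 5 (adds 90)
shortest-cost path #2: 0→10→5 push 4 @ unit cost 10 (adds 40)
shortest-cost path #3: 0→8→1→5 push 7 @ unit cost 11 (adds 77)
total cost = 207

Minimum cost for 29 units: 207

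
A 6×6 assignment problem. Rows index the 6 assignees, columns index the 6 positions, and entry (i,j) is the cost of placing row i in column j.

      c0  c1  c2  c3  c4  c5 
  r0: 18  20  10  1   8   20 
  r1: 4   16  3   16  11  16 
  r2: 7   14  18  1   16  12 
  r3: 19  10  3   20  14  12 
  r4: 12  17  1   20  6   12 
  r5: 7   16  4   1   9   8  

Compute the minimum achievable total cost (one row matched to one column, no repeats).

Minimum assignment cost: 32

optimal assignment: row0→col4 (cost 8), row1→col0 (cost 4), row2→col3 (cost 1), row3→col1 (cost 10), row4→col2 (cost 1), row5→col5 (cost 8)
total = 8 + 4 + 1 + 10 + 1 + 8 = 32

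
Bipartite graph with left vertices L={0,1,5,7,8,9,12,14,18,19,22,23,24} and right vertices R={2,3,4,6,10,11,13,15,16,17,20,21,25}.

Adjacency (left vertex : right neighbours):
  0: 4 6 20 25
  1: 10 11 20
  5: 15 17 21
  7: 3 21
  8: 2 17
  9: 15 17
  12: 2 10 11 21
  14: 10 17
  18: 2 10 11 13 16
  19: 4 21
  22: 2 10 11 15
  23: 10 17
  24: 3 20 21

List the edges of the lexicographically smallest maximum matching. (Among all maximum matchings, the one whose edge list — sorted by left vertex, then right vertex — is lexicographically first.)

|M| = 11 (so the lex-smallest maximum matching has 11 edges)
process left vertices in ascending order; for each, take the smallest-labelled available neighbour that still permits 11 edges overall, or leave it unmatched if none does
lex-smallest matching: {0-6, 1-10, 5-15, 7-3, 8-2, 9-17, 12-21, 18-13, 19-4, 22-11, 24-20}

Lex-smallest maximum matching: {(0,6), (1,10), (5,15), (7,3), (8,2), (9,17), (12,21), (18,13), (19,4), (22,11), (24,20)}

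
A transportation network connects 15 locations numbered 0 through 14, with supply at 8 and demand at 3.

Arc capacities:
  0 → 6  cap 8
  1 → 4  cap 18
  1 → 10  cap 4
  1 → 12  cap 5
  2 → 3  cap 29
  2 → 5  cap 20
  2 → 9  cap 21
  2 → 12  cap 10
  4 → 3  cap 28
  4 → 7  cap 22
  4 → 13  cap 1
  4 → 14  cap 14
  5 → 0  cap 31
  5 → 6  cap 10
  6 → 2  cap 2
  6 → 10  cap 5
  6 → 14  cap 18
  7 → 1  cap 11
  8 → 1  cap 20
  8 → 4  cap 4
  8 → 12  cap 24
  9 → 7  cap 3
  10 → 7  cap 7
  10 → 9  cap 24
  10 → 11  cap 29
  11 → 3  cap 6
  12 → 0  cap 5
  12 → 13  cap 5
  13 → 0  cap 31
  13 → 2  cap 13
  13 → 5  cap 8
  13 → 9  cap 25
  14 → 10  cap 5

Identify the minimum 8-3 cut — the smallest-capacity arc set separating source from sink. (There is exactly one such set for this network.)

Min-cut arcs: {(8,1), (8,4), (12,0), (12,13)} (total capacity 34)

augment #1: 8→4→3 push 4
augment #2: 8→1→4→3 push 18
augment #3: 8→1→10→11→3 push 2
augment #4: 8→12→13→2→3 push 5
augment #5: 8→12→0→6→2→3 push 2
augment #6: 8→12→0→6→10→11→3 push 3
max flow = 34; residual-reachable set from 8 gives S-side
cut edges (S→T): {(8,1), (8,4), (12,0), (12,13)} total cap 34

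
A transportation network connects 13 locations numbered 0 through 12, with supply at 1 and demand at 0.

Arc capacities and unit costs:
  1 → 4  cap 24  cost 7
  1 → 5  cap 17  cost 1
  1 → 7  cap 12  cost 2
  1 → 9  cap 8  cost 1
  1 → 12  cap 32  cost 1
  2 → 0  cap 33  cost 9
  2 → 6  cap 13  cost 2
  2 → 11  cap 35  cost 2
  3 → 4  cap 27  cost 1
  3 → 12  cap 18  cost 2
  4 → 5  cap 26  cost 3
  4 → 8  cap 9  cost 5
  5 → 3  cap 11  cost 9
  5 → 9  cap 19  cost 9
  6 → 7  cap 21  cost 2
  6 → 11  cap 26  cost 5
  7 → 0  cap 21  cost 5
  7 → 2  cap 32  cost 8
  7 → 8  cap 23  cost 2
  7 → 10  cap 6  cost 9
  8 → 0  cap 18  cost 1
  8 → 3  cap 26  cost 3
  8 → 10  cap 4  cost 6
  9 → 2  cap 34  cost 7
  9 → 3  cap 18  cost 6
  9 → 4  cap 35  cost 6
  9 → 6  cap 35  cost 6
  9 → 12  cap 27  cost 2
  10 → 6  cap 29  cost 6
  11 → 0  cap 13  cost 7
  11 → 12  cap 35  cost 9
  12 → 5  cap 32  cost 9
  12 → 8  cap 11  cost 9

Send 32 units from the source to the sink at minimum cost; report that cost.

shortest-cost path #1: 1→7→8→0 push 12 @ unit cost 5 (adds 60)
shortest-cost path #2: 1→12→8→0 push 6 @ unit cost 11 (adds 66)
shortest-cost path #3: 1→12→8→7→0 push 5 @ unit cost 13 (adds 65)
shortest-cost path #4: 1→9→6→7→0 push 8 @ unit cost 14 (adds 112)
shortest-cost path #5: 1→4→8→7→0 push 1 @ unit cost 15 (adds 15)
total cost = 318

Minimum cost for 32 units: 318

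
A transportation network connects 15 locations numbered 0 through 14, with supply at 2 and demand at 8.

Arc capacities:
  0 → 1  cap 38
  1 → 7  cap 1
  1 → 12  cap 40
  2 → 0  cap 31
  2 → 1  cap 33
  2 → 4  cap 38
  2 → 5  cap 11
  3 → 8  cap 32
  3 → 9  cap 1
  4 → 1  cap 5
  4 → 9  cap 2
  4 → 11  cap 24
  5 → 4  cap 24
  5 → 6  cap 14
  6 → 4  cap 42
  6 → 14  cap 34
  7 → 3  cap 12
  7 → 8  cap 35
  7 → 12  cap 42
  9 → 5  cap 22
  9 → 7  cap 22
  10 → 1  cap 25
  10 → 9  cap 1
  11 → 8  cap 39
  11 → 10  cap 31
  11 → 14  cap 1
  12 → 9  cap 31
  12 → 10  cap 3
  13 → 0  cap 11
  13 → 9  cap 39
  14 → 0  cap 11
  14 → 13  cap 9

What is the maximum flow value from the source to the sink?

augment #1: 2→1→7→8 bottleneck 1, total now 1
augment #2: 2→4→11→8 bottleneck 24, total now 25
augment #3: 2→4→9→7→8 bottleneck 2, total now 27
augment #4: 2→1→12→9→7→8 bottleneck 20, total now 47

Maximum flow value: 47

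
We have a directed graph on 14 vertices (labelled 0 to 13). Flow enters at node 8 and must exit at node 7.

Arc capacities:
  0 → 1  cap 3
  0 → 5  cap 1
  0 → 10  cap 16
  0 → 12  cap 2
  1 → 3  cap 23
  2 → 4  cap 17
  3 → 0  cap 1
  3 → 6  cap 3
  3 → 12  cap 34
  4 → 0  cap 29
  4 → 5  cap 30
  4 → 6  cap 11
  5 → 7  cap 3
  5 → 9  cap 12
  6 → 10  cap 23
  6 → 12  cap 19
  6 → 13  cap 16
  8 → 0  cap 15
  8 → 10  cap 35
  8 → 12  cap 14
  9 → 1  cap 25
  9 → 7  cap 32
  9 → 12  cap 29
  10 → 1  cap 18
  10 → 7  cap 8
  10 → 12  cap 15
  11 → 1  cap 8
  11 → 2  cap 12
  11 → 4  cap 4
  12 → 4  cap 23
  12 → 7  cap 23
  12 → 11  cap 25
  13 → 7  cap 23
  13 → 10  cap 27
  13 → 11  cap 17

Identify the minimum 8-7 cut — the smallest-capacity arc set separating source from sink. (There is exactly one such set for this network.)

augment #1: 8→10→7 push 8
augment #2: 8→12→7 push 14
augment #3: 8→0→5→7 push 1
augment #4: 8→0→12→7 push 2
augment #5: 8→10→12→7 push 7
augment #6: 8→10→12→4→5→7 push 2
augment #7: 8→0→1→3→6→13→7 push 3
augment #8: 8→10→12→4→5→9→7 push 6
augment #9: 8→10→1→3→12→4→5→9→7 push 6
augment #10: 8→10→1→3→12→4→6→13→7 push 6
augment #11: 8→0→10→1→3→12→4→6→13→7 push 3
augment #12: 8→0→10→1→3→12→11→4→6→13→7 push 2
max flow = 60; residual-reachable set from 8 gives S-side
cut edges (S→T): {(3,6), (4,6), (5,7), (5,9), (10,7), (12,7)} total cap 60

Min-cut arcs: {(3,6), (4,6), (5,7), (5,9), (10,7), (12,7)} (total capacity 60)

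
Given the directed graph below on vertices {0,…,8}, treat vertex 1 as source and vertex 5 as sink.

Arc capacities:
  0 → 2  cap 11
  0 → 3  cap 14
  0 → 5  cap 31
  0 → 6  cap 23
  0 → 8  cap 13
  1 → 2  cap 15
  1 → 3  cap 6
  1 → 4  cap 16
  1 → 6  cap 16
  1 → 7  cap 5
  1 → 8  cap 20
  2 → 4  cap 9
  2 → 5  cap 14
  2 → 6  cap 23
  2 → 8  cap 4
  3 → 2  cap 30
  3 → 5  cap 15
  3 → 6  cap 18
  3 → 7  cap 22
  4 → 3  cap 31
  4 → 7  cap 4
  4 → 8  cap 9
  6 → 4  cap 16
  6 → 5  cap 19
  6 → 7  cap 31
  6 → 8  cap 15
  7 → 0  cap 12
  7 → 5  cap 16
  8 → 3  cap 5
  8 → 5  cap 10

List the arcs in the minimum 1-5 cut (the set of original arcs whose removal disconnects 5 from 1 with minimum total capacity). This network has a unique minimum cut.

Min-cut arcs: {(1,2), (1,3), (1,4), (1,6), (1,7), (8,3), (8,5)} (total capacity 73)

augment #1: 1→2→5 push 14
augment #2: 1→3→5 push 6
augment #3: 1→6→5 push 16
augment #4: 1→7→5 push 5
augment #5: 1→8→5 push 10
augment #6: 1→2→6→5 push 1
augment #7: 1→4→3→5 push 9
augment #8: 1→4→7→5 push 4
augment #9: 1→4→3→6→5 push 2
augment #10: 1→4→3→7→5 push 1
augment #11: 1→8→3→7→5 push 5
max flow = 73; residual-reachable set from 1 gives S-side
cut edges (S→T): {(1,2), (1,3), (1,4), (1,6), (1,7), (8,3), (8,5)} total cap 73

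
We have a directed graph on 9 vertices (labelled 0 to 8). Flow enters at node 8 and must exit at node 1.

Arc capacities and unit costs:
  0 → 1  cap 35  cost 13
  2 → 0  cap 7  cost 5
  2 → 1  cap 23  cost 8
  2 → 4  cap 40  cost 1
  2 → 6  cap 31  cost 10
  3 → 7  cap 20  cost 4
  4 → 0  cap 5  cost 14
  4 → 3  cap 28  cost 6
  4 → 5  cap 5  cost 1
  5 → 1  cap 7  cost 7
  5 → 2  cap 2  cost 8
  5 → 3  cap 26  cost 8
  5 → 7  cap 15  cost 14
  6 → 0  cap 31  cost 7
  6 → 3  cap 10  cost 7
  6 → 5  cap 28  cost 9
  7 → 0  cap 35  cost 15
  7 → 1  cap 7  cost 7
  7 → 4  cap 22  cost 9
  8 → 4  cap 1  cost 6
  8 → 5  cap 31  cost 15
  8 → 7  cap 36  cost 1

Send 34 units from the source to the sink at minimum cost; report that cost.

Minimum cost for 34 units: 766

shortest-cost path #1: 8→7→1 push 7 @ unit cost 8 (adds 56)
shortest-cost path #2: 8→4→5→1 push 1 @ unit cost 14 (adds 14)
shortest-cost path #3: 8→7→4→5→1 push 4 @ unit cost 18 (adds 72)
shortest-cost path #4: 8→5→1 push 2 @ unit cost 22 (adds 44)
shortest-cost path #5: 8→7→0→1 push 20 @ unit cost 29 (adds 580)
total cost = 766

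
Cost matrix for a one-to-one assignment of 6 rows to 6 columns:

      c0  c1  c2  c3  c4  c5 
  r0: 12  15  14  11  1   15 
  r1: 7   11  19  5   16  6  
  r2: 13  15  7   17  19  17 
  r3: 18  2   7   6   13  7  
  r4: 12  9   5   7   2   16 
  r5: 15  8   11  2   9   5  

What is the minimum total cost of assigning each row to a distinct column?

Minimum assignment cost: 29

one of 2 optimal assignments: row0→col4 (cost 1), row1→col0 (cost 7), row2→col2 (cost 7), row3→col1 (cost 2), row4→col3 (cost 7), row5→col5 (cost 5)
total = 1 + 7 + 7 + 2 + 7 + 5 = 29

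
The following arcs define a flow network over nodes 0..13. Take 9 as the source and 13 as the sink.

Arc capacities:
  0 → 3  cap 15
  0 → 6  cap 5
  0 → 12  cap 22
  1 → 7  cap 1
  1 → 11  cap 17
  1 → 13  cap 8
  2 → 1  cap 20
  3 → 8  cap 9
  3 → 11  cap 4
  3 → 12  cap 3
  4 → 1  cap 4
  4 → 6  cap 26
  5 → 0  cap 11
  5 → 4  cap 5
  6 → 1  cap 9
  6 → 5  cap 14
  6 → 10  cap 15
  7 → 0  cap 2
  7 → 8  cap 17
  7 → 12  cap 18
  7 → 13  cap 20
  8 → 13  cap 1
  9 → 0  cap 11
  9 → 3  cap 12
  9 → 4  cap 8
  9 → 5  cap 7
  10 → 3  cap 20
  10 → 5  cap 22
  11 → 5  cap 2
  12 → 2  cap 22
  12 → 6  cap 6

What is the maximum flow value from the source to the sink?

Maximum flow value: 10

augment #1: 9→3→8→13 bottleneck 1, total now 1
augment #2: 9→4→1→13 bottleneck 4, total now 5
augment #3: 9→0→6→1→13 bottleneck 4, total now 9
augment #4: 9→0→6→1→7→13 bottleneck 1, total now 10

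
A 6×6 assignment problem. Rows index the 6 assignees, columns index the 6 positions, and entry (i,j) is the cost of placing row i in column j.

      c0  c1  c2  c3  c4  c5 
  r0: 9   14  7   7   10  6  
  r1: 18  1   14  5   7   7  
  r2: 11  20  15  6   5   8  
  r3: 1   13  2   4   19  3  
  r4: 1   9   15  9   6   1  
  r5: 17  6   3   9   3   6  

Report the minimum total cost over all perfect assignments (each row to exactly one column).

optimal assignment: row0→col3 (cost 7), row1→col1 (cost 1), row2→col4 (cost 5), row3→col0 (cost 1), row4→col5 (cost 1), row5→col2 (cost 3)
total = 7 + 1 + 5 + 1 + 1 + 3 = 18

Minimum assignment cost: 18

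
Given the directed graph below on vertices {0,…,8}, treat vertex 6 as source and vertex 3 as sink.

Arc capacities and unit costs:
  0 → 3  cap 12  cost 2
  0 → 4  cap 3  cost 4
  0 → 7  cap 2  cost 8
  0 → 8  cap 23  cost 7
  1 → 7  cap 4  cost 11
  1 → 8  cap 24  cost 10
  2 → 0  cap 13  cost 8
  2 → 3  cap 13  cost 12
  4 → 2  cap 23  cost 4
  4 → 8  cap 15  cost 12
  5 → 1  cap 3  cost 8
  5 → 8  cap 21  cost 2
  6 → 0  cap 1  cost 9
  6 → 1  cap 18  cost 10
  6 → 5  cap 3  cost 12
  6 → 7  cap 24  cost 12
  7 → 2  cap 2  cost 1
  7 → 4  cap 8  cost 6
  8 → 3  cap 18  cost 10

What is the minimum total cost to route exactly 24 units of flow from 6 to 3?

shortest-cost path #1: 6→0→3 push 1 @ unit cost 11 (adds 11)
shortest-cost path #2: 6→7→2→0→3 push 2 @ unit cost 23 (adds 46)
shortest-cost path #3: 6→5→8→3 push 3 @ unit cost 24 (adds 72)
shortest-cost path #4: 6→1→8→3 push 15 @ unit cost 30 (adds 450)
shortest-cost path #5: 6→7→4→2→0→3 push 3 @ unit cost 32 (adds 96)
total cost = 675

Minimum cost for 24 units: 675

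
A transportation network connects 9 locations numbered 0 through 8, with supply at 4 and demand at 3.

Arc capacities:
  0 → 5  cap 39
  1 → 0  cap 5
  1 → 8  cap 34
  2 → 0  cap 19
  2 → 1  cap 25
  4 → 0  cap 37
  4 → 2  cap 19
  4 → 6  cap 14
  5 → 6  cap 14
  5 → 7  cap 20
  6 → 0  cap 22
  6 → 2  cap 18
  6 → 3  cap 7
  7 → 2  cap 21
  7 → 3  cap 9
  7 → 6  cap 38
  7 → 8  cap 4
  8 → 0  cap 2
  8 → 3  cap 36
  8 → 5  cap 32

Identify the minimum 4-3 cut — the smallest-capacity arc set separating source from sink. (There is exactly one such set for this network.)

augment #1: 4→6→3 push 7
augment #2: 4→0→5→7→3 push 9
augment #3: 4→2→1→8→3 push 19
augment #4: 4→0→5→7→8→3 push 4
augment #5: 4→6→2→1→8→3 push 6
max flow = 45; residual-reachable set from 4 gives S-side
cut edges (S→T): {(2,1), (6,3), (7,3), (7,8)} total cap 45

Min-cut arcs: {(2,1), (6,3), (7,3), (7,8)} (total capacity 45)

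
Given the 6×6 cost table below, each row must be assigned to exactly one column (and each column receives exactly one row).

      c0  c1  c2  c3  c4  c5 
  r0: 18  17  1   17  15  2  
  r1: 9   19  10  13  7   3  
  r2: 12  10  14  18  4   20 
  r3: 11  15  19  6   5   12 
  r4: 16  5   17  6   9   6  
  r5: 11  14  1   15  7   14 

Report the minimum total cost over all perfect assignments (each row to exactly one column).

Minimum assignment cost: 27

optimal assignment: row0→col5 (cost 2), row1→col0 (cost 9), row2→col4 (cost 4), row3→col3 (cost 6), row4→col1 (cost 5), row5→col2 (cost 1)
total = 2 + 9 + 4 + 6 + 5 + 1 = 27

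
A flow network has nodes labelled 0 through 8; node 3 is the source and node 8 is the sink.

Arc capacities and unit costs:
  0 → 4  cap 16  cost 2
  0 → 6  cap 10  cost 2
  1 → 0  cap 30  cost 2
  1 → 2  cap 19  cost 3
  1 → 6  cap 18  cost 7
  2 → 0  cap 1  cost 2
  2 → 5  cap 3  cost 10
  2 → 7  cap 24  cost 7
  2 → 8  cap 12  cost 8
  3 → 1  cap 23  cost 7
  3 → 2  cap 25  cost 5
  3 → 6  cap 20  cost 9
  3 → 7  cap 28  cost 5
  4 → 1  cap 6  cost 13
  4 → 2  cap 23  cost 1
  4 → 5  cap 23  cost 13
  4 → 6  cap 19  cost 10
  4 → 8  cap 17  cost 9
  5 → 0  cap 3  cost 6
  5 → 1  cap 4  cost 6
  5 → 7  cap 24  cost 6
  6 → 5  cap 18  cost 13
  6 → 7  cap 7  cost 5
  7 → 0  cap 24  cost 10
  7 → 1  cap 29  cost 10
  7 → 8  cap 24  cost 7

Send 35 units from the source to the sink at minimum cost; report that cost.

Minimum cost for 35 units: 431

shortest-cost path #1: 3→7→8 push 24 @ unit cost 12 (adds 288)
shortest-cost path #2: 3→2→8 push 11 @ unit cost 13 (adds 143)
total cost = 431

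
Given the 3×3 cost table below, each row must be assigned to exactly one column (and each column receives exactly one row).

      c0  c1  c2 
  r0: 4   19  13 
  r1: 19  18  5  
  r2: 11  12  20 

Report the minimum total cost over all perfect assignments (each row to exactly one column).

Minimum assignment cost: 21

optimal assignment: row0→col0 (cost 4), row1→col2 (cost 5), row2→col1 (cost 12)
total = 4 + 5 + 12 = 21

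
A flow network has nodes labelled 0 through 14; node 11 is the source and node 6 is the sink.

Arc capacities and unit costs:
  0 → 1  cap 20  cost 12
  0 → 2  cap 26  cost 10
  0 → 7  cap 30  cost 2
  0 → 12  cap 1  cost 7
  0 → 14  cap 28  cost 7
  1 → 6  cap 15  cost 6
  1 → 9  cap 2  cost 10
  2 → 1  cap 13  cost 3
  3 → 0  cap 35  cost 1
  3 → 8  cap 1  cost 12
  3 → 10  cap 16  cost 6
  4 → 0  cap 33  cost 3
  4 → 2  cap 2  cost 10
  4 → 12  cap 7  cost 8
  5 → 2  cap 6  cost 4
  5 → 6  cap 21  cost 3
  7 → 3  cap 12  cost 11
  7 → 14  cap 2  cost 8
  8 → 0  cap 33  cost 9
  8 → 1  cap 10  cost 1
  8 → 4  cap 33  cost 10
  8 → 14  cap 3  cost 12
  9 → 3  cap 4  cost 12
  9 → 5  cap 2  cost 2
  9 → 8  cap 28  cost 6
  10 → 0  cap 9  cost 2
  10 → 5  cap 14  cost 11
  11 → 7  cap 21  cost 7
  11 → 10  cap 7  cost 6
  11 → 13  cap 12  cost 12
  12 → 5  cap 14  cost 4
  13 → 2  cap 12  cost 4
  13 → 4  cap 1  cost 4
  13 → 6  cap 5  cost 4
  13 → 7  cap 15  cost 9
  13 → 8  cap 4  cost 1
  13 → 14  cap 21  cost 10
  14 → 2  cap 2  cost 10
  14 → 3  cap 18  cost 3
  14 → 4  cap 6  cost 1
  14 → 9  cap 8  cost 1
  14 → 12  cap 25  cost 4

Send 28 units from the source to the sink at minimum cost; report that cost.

Minimum cost for 28 units: 672

shortest-cost path #1: 11→13→6 push 5 @ unit cost 16 (adds 80)
shortest-cost path #2: 11→13→8→1→6 push 4 @ unit cost 20 (adds 80)
shortest-cost path #3: 11→10→5→6 push 7 @ unit cost 20 (adds 140)
shortest-cost path #4: 11→7→14→9→5→6 push 2 @ unit cost 21 (adds 42)
shortest-cost path #5: 11→13→2→1→6 push 3 @ unit cost 25 (adds 75)
shortest-cost path #6: 11→7→3→0→12→5→6 push 1 @ unit cost 33 (adds 33)
shortest-cost path #7: 11→7→3→8→1→6 push 1 @ unit cost 37 (adds 37)
shortest-cost path #8: 11→7→3→0→1→6 push 5 @ unit cost 37 (adds 185)
total cost = 672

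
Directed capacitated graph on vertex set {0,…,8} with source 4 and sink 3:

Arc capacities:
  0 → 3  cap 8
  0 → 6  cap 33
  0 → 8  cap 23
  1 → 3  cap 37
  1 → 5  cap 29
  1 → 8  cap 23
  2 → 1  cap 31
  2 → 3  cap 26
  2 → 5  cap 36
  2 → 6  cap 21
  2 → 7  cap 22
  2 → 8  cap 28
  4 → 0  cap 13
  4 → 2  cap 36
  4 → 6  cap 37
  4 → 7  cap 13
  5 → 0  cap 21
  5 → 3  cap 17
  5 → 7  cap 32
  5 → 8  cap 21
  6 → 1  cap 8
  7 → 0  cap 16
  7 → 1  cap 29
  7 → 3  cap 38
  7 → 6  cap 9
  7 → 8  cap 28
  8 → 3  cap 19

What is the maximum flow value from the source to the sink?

Maximum flow value: 70

augment #1: 4→0→3 bottleneck 8, total now 8
augment #2: 4→2→3 bottleneck 26, total now 34
augment #3: 4→7→3 bottleneck 13, total now 47
augment #4: 4→0→8→3 bottleneck 5, total now 52
augment #5: 4→2→1→3 bottleneck 10, total now 62
augment #6: 4→6→1→3 bottleneck 8, total now 70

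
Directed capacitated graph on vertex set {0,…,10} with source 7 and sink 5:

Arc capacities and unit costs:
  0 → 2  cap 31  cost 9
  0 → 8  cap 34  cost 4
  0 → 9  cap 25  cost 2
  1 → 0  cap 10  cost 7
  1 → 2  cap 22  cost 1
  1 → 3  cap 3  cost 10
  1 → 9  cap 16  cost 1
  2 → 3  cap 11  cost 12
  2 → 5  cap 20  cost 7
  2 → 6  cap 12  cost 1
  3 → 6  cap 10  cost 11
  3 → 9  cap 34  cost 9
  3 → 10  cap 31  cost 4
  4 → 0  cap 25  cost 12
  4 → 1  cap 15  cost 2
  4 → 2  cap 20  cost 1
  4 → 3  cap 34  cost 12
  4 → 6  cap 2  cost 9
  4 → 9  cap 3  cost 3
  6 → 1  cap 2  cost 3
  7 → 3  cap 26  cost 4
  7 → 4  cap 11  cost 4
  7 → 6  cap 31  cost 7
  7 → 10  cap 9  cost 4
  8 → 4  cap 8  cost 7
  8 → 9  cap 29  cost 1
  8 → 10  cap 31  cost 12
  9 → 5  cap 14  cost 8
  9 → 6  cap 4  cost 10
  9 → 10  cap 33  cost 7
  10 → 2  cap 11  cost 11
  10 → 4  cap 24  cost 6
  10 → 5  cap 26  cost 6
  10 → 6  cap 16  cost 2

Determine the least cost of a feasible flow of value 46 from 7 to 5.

shortest-cost path #1: 7→10→5 push 9 @ unit cost 10 (adds 90)
shortest-cost path #2: 7→4→2→5 push 11 @ unit cost 12 (adds 132)
shortest-cost path #3: 7→3→10→5 push 17 @ unit cost 14 (adds 238)
shortest-cost path #4: 7→6→1→2→5 push 2 @ unit cost 18 (adds 36)
shortest-cost path #5: 7→3→9→5 push 7 @ unit cost 21 (adds 147)
total cost = 643

Minimum cost for 46 units: 643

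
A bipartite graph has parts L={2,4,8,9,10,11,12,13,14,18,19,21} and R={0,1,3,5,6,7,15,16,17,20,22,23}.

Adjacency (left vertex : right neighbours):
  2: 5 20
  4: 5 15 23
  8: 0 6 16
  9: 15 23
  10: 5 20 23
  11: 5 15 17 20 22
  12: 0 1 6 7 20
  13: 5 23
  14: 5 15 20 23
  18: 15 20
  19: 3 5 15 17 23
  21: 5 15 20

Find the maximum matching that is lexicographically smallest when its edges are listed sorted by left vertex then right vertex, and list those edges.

|M| = 8 (so the lex-smallest maximum matching has 8 edges)
process left vertices in ascending order; for each, take the smallest-labelled available neighbour that still permits 8 edges overall, or leave it unmatched if none does
lex-smallest matching: {2-5, 4-15, 8-0, 9-23, 10-20, 11-17, 12-1, 19-3}

Lex-smallest maximum matching: {(2,5), (4,15), (8,0), (9,23), (10,20), (11,17), (12,1), (19,3)}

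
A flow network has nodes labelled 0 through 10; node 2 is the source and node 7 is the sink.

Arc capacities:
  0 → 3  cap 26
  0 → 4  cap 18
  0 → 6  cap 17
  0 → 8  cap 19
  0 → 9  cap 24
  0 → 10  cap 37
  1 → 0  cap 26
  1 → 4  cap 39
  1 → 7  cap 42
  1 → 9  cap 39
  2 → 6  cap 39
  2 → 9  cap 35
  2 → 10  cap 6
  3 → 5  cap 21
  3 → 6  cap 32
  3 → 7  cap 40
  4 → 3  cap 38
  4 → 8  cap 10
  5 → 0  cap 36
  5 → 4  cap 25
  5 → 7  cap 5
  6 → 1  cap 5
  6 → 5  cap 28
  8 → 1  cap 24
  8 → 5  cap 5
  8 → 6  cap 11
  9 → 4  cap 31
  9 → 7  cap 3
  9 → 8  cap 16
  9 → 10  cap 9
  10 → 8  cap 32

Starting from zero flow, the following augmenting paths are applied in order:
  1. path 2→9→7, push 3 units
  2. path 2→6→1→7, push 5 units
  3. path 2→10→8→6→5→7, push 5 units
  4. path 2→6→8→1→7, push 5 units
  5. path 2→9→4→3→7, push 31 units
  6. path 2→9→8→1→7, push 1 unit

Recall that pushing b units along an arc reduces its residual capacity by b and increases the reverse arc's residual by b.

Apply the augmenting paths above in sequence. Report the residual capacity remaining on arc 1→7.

Residual capacity of (1,7): 31

after path 1 (2→9→7, push 3): res(1,7)=42
after path 2 (2→6→1→7, push 5): res(1,7)=37
after path 3 (2→10→8→6→5→7, push 5): res(1,7)=37
after path 4 (2→6→8→1→7, push 5): res(1,7)=32
after path 5 (2→9→4→3→7, push 31): res(1,7)=32
after path 6 (2→9→8→1→7, push 1): res(1,7)=31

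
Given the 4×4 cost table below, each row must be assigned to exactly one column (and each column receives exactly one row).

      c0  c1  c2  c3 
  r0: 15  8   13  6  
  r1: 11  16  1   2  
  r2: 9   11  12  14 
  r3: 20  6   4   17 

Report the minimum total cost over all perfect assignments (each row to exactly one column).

Minimum assignment cost: 22

optimal assignment: row0→col3 (cost 6), row1→col2 (cost 1), row2→col0 (cost 9), row3→col1 (cost 6)
total = 6 + 1 + 9 + 6 = 22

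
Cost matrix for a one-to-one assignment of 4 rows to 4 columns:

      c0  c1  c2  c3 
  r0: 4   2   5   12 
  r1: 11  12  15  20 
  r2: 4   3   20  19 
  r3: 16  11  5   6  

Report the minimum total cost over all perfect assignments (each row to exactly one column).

Minimum assignment cost: 25

optimal assignment: row0→col2 (cost 5), row1→col0 (cost 11), row2→col1 (cost 3), row3→col3 (cost 6)
total = 5 + 11 + 3 + 6 = 25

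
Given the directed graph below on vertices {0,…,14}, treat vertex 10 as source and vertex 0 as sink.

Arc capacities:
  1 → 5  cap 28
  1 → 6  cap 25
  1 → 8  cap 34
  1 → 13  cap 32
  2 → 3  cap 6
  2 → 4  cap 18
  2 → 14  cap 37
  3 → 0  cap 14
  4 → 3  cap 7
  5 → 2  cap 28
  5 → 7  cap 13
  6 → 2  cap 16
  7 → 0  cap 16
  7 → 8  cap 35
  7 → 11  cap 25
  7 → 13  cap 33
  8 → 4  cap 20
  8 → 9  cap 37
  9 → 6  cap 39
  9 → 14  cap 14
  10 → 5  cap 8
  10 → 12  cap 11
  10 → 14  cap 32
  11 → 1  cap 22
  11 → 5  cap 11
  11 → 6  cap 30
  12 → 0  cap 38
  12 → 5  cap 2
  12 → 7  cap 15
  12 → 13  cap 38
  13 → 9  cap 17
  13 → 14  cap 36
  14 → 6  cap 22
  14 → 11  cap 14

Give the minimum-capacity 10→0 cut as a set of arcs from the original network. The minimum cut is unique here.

Min-cut arcs: {(2,3), (4,3), (5,7), (10,12)} (total capacity 37)

augment #1: 10→12→0 push 11
augment #2: 10→5→7→0 push 8
augment #3: 10→14→6→2→3→0 push 6
augment #4: 10→14→11→5→7→0 push 5
augment #5: 10→14→6→2→4→3→0 push 7
max flow = 37; residual-reachable set from 10 gives S-side
cut edges (S→T): {(2,3), (4,3), (5,7), (10,12)} total cap 37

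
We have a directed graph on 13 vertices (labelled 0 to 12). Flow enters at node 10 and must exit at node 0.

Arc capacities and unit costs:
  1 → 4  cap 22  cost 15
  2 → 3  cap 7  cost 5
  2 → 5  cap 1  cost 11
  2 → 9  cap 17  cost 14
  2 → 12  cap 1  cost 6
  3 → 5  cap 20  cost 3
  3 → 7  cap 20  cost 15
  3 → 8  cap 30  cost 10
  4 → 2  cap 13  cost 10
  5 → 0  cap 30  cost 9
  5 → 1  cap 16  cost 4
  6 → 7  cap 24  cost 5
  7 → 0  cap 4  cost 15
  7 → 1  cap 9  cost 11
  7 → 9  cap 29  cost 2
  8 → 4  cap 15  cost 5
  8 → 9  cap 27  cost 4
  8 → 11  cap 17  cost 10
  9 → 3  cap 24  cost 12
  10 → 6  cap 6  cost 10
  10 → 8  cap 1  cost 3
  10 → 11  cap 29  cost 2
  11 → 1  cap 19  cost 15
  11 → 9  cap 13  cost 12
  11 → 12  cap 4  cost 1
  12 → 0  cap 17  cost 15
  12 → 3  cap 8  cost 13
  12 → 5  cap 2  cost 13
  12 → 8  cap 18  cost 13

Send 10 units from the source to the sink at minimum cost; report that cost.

Minimum cost for 10 units: 261

shortest-cost path #1: 10→11→12→0 push 4 @ unit cost 18 (adds 72)
shortest-cost path #2: 10→6→7→0 push 4 @ unit cost 30 (adds 120)
shortest-cost path #3: 10→8→9→3→5→0 push 1 @ unit cost 31 (adds 31)
shortest-cost path #4: 10→11→9→3→5→0 push 1 @ unit cost 38 (adds 38)
total cost = 261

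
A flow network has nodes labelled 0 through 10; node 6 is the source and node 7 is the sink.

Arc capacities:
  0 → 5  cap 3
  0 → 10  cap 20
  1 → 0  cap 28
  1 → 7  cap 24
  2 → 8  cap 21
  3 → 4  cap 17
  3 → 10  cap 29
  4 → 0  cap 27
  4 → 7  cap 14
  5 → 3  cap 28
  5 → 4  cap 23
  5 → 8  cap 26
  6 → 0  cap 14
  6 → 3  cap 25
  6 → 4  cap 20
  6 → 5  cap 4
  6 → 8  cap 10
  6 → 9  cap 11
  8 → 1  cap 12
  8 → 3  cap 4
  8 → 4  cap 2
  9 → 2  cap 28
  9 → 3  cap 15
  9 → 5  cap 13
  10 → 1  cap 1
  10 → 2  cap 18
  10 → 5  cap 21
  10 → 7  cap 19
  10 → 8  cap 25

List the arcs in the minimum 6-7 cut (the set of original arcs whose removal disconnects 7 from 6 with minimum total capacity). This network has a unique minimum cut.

augment #1: 6→4→7 push 14
augment #2: 6→0→10→7 push 14
augment #3: 6→3→10→7 push 5
augment #4: 6→8→1→7 push 10
augment #5: 6→3→10→1→7 push 1
augment #6: 6→5→8→1→7 push 2
max flow = 46; residual-reachable set from 6 gives S-side
cut edges (S→T): {(4,7), (8,1), (10,1), (10,7)} total cap 46

Min-cut arcs: {(4,7), (8,1), (10,1), (10,7)} (total capacity 46)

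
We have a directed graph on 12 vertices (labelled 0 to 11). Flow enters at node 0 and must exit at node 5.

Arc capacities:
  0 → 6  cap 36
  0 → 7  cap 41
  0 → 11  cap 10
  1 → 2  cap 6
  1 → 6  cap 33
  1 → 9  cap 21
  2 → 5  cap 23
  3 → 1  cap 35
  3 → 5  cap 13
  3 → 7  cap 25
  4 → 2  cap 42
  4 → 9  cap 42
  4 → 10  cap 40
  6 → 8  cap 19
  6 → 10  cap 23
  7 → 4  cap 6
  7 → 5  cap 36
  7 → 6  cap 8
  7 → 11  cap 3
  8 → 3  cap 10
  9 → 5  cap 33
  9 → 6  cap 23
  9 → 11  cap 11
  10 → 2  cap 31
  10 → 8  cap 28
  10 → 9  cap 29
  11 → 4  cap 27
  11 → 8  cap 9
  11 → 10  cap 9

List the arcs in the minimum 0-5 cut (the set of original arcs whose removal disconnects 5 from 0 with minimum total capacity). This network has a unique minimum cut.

Min-cut arcs: {(0,7), (0,11), (6,10), (8,3)} (total capacity 84)

augment #1: 0→7→5 push 36
augment #2: 0→6→8→3→5 push 10
augment #3: 0→6→10→2→5 push 23
augment #4: 0→7→4→9→5 push 5
augment #5: 0→11→4→9→5 push 10
max flow = 84; residual-reachable set from 0 gives S-side
cut edges (S→T): {(0,7), (0,11), (6,10), (8,3)} total cap 84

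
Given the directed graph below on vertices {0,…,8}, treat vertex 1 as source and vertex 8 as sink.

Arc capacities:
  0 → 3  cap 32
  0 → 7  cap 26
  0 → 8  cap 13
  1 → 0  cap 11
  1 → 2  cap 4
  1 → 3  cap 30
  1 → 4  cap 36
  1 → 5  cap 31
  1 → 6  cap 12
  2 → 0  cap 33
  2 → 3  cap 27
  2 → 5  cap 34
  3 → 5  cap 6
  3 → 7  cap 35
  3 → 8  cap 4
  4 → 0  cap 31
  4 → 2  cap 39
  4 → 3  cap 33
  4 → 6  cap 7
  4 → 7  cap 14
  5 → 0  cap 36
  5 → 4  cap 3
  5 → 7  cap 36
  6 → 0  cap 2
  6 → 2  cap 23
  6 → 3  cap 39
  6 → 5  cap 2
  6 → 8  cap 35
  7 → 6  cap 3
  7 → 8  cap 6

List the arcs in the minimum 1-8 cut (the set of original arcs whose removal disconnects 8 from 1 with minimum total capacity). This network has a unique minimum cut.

augment #1: 1→0→8 push 11
augment #2: 1→3→8 push 4
augment #3: 1→6→8 push 12
augment #4: 1→2→0→8 push 2
augment #5: 1→3→7→8 push 6
augment #6: 1→4→6→8 push 7
augment #7: 1→3→7→6→8 push 3
max flow = 45; residual-reachable set from 1 gives S-side
cut edges (S→T): {(0,8), (1,6), (3,8), (4,6), (7,6), (7,8)} total cap 45

Min-cut arcs: {(0,8), (1,6), (3,8), (4,6), (7,6), (7,8)} (total capacity 45)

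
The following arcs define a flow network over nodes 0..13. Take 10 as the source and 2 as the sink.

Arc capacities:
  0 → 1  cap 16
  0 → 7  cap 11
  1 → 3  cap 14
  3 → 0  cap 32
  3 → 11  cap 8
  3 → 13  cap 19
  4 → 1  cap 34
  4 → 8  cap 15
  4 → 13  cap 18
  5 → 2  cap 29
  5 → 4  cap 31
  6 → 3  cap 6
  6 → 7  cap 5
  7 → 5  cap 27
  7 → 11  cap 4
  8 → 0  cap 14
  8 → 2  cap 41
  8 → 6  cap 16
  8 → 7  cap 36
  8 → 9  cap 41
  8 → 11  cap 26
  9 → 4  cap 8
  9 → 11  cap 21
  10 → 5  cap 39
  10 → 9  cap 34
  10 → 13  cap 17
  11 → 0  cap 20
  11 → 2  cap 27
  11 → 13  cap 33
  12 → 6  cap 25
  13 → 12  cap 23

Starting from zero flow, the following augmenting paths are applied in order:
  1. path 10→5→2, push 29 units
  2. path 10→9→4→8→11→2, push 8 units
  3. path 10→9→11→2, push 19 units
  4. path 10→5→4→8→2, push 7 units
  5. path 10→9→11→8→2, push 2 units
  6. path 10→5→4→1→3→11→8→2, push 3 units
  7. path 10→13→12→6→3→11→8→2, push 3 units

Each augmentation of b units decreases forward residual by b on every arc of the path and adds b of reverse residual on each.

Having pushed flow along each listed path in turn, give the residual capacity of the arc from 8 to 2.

after path 1 (10→5→2, push 29): res(8,2)=41
after path 2 (10→9→4→8→11→2, push 8): res(8,2)=41
after path 3 (10→9→11→2, push 19): res(8,2)=41
after path 4 (10→5→4→8→2, push 7): res(8,2)=34
after path 5 (10→9→11→8→2, push 2): res(8,2)=32
after path 6 (10→5→4→1→3→11→8→2, push 3): res(8,2)=29
after path 7 (10→13→12→6→3→11→8→2, push 3): res(8,2)=26

Residual capacity of (8,2): 26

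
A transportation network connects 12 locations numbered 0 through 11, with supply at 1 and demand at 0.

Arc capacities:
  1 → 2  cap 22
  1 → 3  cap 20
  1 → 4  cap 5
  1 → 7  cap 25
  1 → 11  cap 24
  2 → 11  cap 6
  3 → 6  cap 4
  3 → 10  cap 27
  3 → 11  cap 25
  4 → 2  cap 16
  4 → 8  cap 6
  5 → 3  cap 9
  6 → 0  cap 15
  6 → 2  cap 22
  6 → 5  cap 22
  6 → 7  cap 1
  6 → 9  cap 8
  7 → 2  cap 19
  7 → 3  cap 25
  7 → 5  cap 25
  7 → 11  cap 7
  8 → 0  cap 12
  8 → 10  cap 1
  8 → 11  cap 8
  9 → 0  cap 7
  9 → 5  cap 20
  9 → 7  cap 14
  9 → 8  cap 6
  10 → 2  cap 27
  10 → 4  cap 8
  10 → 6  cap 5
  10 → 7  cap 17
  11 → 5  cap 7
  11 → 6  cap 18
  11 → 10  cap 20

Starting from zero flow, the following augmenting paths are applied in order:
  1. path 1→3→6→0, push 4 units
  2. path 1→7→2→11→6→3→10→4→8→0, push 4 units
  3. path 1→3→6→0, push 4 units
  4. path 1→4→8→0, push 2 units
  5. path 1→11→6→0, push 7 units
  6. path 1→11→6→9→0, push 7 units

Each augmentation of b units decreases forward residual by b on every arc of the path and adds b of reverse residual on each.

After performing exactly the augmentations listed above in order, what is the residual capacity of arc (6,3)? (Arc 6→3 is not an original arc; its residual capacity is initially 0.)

Residual capacity of (6,3): 4

after path 1 (1→3→6→0, push 4): res(6,3)=4
after path 2 (1→7→2→11→6→3→10→4→8→0, push 4): res(6,3)=0
after path 3 (1→3→6→0, push 4): res(6,3)=4
after path 4 (1→4→8→0, push 2): res(6,3)=4
after path 5 (1→11→6→0, push 7): res(6,3)=4
after path 6 (1→11→6→9→0, push 7): res(6,3)=4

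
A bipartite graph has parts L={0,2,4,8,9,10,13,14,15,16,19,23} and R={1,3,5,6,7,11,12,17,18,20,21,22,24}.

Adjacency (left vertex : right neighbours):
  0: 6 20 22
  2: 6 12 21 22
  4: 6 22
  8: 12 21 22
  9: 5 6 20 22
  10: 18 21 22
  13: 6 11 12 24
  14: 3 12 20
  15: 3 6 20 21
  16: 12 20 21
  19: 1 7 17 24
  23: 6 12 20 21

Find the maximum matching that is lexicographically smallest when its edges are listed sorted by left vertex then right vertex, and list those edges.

|M| = 10 (so the lex-smallest maximum matching has 10 edges)
process left vertices in ascending order; for each, take the smallest-labelled available neighbour that still permits 10 edges overall, or leave it unmatched if none does
lex-smallest matching: {0-6, 2-12, 4-22, 8-21, 9-5, 10-18, 13-11, 14-3, 15-20, 19-1}

Lex-smallest maximum matching: {(0,6), (2,12), (4,22), (8,21), (9,5), (10,18), (13,11), (14,3), (15,20), (19,1)}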